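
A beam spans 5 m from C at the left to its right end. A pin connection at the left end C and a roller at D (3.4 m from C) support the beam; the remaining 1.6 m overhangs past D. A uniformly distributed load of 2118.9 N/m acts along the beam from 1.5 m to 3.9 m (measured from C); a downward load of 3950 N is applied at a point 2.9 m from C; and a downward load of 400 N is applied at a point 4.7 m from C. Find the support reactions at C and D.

Resultant of the distributed load: 2118.9 × 2.4 = 5085.36 N at 2.7 m from C.
Taking moments about C: D_y·3.4 − (2118.9·2.4)·2.7 − 3950·2.9 − 400·4.7 = 0 → D_y = 27065.472/3.4 = 7960.43 ≈ 7960 N.
ΣF_y = 0: C_y + 7960.43 − 2118.9·2.4 − 3950 − 400 = 0 → C_y = 1475 N.
ΣF_x = 0: no horizontal applied forces, so C_x = 0.

C_x = 0, C_y = 1475 N, D_y = 7960 N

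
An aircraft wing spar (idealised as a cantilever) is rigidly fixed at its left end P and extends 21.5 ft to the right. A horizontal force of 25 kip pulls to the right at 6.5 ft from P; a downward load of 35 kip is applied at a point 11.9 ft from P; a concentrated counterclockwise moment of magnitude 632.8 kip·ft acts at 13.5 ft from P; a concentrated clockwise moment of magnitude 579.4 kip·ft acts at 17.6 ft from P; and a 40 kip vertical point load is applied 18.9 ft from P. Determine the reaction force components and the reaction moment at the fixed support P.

P_x = -25.00 kip, P_y = 75.00 kip, M_P = 1119 kip·ft

ΣF_x = 0: P_x + 25 = 0 → P_x = -25.00 kip.
ΣF_y = 0: P_y − 35 − 40 = 0 → P_y = 75.00 kip.
ΣM about P: M_P − 35·11.9 + 632.8 − 579.4 − 40·18.9 = 0 → M_P = 1119 kip·ft.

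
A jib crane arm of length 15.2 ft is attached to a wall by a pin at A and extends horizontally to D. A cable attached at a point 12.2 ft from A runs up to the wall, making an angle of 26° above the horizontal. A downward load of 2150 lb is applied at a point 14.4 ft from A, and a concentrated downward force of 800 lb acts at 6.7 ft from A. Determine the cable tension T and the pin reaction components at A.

ΣM about A: T·sin26°·12.2 − 2150·14.4 − 800·6.7 = 0 → T = 36320/(12.2·0.438371) = 6791.16 ≈ 6791 lb.
ΣF_x = 0: A_x − T·cos26° = 0 → A_x = 6791.16 × 0.898794 = 6104 lb.
ΣF_y = 0: A_y + T·sin26° − 2150 − 800 = 0 → A_y = 2950 − 6791.16 × 0.438371 = -27.05 lb.

T = 6791 lb, A_x = 6104 lb, A_y = -27.05 lb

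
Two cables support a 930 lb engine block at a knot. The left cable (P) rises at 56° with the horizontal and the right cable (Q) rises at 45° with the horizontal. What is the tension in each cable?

T_P = 669.9 lb, T_Q = 529.8 lb

ΣF_x = 0: −T_P·cos56° + T_Q·cos45° = 0 → T_Q = 0.790818·T_P.
ΣF_y = 0: T_P·sin56° + T_Q·sin45° = 930.
Substitute: T_P·(0.829038 + 0.790818·0.707107) = 930 → T_P = 669.917 ≈ 669.9 lb.
Then T_Q = 0.790818 × 669.917 = 529.8 lb.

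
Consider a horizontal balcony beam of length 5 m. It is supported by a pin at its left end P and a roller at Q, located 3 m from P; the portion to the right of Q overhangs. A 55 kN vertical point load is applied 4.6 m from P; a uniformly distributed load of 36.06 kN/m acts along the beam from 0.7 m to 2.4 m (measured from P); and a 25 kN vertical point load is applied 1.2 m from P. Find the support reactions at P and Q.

P_x = 0, P_y = 15.30 kN, Q_y = 126.0 kN

Resultant of the distributed load: 36.06 × 1.7 = 61.302 kN at 1.55 m from P.
Moments about P: Q_y·3 − 55·4.6 − (36.06·1.7)·1.55 − 25·1.2 = 0 → Q_y = 378.0181/3 = 126.006 ≈ 126.0 kN.
ΣF_y = 0: P_y + 126.006 − 55 − 36.06·1.7 − 25 = 0 → P_y = 15.30 kN.
ΣF_x = 0: no horizontal applied forces, so P_x = 0.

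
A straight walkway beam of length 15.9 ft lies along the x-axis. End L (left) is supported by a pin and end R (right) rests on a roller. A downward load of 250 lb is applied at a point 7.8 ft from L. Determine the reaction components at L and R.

L_x = 0, L_y = 127.4 lb, R_y = 122.6 lb

ΣM about L: R_y·15.9 − 250·7.8 = 0 → R_y = 1950/15.9 = 122.642 ≈ 122.6 lb.
ΣF_y = 0: L_y + 122.642 − 250 = 0 → L_y = 127.4 lb.
ΣF_x = 0: no horizontal applied forces, so L_x = 0.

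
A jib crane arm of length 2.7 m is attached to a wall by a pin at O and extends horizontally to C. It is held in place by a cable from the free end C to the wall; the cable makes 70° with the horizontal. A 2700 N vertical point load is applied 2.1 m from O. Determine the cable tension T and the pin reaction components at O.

ΣM about O: T·sin70°·2.7 − 2700·2.1 = 0 → T = 5670/(2.7·0.939693) = 2234.77 ≈ 2235 N.
ΣF_x = 0: O_x − T·cos70° = 0 → O_x = 2234.77 × 0.34202 = 764.3 N.
ΣF_y = 0: O_y + T·sin70° − 2700 = 0 → O_y = 2700 − 2234.77 × 0.939693 = 600.0 N.

T = 2235 N, O_x = 764.3 N, O_y = 600.0 N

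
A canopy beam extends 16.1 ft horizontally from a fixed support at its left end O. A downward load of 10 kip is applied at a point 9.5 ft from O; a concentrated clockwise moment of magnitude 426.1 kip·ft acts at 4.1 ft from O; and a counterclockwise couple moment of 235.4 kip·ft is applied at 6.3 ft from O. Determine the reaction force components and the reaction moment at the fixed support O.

ΣF_x = 0: O_x = 0.
ΣF_y = 0: O_y − 10 = 0 → O_y = 10.00 kip.
ΣM about O: M_O − 10·9.5 − 426.1 + 235.4 = 0 → M_O = 285.7 kip·ft.

O_x = 0, O_y = 10.00 kip, M_O = 285.7 kip·ft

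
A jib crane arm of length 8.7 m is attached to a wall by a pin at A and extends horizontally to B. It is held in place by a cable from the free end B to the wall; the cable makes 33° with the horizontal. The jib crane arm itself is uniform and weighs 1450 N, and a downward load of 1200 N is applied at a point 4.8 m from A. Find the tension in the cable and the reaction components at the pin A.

ΣM about A: T·sin33°·8.7 − 1450·4.35 − 1200·4.8 = 0 → T = 12067.5/(8.7·0.544639) = 2546.77 ≈ 2547 N.
ΣF_x = 0: A_x − T·cos33° = 0 → A_x = 2546.77 × 0.838671 = 2136 N.
ΣF_y = 0: A_y + T·sin33° − 1450 − 1200 = 0 → A_y = 2650 − 2546.77 × 0.544639 = 1263 N.

T = 2547 N, A_x = 2136 N, A_y = 1263 N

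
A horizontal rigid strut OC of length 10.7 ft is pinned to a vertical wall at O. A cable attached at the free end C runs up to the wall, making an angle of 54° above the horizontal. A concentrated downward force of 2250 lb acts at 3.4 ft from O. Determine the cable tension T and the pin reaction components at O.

T = 883.7 lb, O_x = 519.4 lb, O_y = 1535 lb

ΣM about O: T·sin54°·10.7 − 2250·3.4 = 0 → T = 7650/(10.7·0.809017) = 883.731 ≈ 883.7 lb.
ΣF_x = 0: O_x − T·cos54° = 0 → O_x = 883.731 × 0.587785 = 519.4 lb.
ΣF_y = 0: O_y + T·sin54° − 2250 = 0 → O_y = 2250 − 883.731 × 0.809017 = 1535 lb.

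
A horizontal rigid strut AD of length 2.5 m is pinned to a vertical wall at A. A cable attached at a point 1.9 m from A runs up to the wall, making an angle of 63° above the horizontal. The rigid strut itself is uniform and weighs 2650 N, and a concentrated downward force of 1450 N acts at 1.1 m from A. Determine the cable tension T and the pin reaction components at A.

T = 2899 N, A_x = 1316 N, A_y = 1517 N

ΣM about A: T·sin63°·1.9 − 2650·1.25 − 1450·1.1 = 0 → T = 4907.5/(1.9·0.891007) = 2898.85 ≈ 2899 N.
ΣF_x = 0: A_x − T·cos63° = 0 → A_x = 2898.85 × 0.45399 = 1316 N.
ΣF_y = 0: A_y + T·sin63° − 2650 − 1450 = 0 → A_y = 4100 − 2898.85 × 0.891007 = 1517 N.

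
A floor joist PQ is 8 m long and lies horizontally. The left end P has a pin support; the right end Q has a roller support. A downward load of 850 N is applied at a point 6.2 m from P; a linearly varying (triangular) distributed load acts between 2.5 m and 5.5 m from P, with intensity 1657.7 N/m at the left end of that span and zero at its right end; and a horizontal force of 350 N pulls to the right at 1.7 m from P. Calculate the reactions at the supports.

P_x = -350.0 N, P_y = 1590 N, Q_y = 1747 N

Resultant of the triangular load: ½ × 1657.7 × 3 = 2486.55 N, acting at 3.5 m from P (one-third of the span from the peak).
Taking moments about P: Q_y·8 − 850·6.2 − (½·1657.7·3)·3.5 = 0 → Q_y = 13972.925/8 = 1746.62 ≈ 1747 N.
ΣF_y = 0: P_y + 1746.62 − 850 − ½·1657.7·3 = 0 → P_y = 1590 N.
ΣF_x = 0: P_x + 350 = 0 → P_x = -350.0 N.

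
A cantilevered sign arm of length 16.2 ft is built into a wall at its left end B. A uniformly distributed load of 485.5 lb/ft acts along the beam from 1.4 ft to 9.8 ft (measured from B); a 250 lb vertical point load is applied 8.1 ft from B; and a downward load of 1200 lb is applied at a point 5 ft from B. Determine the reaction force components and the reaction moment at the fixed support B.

B_x = 0, B_y = 5528 lb, M_B = 30860 lb·ft

Resultant of the distributed load: 485.5 × 8.4 = 4078.2 lb at 5.6 ft from B.
ΣF_x = 0: B_x = 0.
ΣF_y = 0: B_y − 485.5·8.4 − 250 − 1200 = 0 → B_y = 5528 lb.
ΣM about B: M_B − (485.5·8.4)·5.6 − 250·8.1 − 1200·5 = 0 → M_B = 30860 lb·ft.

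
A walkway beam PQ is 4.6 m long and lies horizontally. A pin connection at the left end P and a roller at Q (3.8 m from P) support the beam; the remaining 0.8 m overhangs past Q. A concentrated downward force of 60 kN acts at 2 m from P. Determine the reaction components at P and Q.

P_x = 0, P_y = 28.42 kN, Q_y = 31.58 kN

Taking moments about P: Q_y·3.8 − 60·2 = 0 → Q_y = 120/3.8 = 31.5789 ≈ 31.58 kN.
ΣF_y = 0: P_y + 31.5789 − 60 = 0 → P_y = 28.42 kN.
ΣF_x = 0: no horizontal applied forces, so P_x = 0.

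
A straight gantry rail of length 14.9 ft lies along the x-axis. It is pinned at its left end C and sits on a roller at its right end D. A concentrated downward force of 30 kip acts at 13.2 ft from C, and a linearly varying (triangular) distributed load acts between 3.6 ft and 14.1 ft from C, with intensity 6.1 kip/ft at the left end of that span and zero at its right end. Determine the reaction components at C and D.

C_x = 0, C_y = 20.19 kip, D_y = 41.84 kip

Resultant of the triangular load: ½ × 6.1 × 10.5 = 32.025 kip, acting at 7.1 ft from C (one-third of the span from the peak).
Moments about C: D_y·14.9 − 30·13.2 − (½·6.1·10.5)·7.1 = 0 → D_y = 623.3775/14.9 = 41.8374 ≈ 41.84 kip.
ΣF_y = 0: C_y + 41.8374 − 30 − ½·6.1·10.5 = 0 → C_y = 20.19 kip.
ΣF_x = 0: no horizontal applied forces, so C_x = 0.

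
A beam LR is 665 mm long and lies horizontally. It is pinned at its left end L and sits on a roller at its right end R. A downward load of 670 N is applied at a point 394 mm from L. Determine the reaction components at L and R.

Taking moments about L: R_y·665 − 670·394 = 0 → R_y = 263980/665 = 396.962 ≈ 397.0 N.
ΣF_y = 0: L_y + 396.962 − 670 = 0 → L_y = 273.0 N.
ΣF_x = 0: no horizontal applied forces, so L_x = 0.

L_x = 0, L_y = 273.0 N, R_y = 397.0 N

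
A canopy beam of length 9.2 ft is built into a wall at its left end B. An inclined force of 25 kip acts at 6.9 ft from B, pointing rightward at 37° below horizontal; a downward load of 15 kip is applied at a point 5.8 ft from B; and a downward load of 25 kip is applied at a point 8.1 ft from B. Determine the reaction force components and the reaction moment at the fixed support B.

ΣF_x = 0: B_x + 25·cos37° = 0 → B_x = -19.97 kip.
ΣF_y = 0: B_y − 25·sin37° − 15 − 25 = 0 → B_y = 55.05 kip.
ΣM about B: M_B − 25·sin37°·6.9 − 15·5.8 − 25·8.1 = 0 → M_B = 393.3 kip·ft.

B_x = -19.97 kip, B_y = 55.05 kip, M_B = 393.3 kip·ft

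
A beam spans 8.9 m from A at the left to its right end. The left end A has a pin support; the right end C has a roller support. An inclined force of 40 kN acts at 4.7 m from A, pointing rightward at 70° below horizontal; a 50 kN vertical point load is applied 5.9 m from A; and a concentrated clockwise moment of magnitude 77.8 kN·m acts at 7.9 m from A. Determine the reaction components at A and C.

A_x = -13.68 kN, A_y = 25.85 kN, C_y = 61.74 kN

Moments about A: C_y·8.9 − 40·sin70°·4.7 − 50·5.9 − 77.8 = 0 → C_y = 549.462/8.9 = 61.7373 ≈ 61.74 kN.
ΣF_y = 0: A_y + 61.7373 − 40·sin70° − 50 = 0 → A_y = 25.85 kN.
ΣF_x = 0: A_x + 40·cos70° = 0 → A_x = -13.68 kN.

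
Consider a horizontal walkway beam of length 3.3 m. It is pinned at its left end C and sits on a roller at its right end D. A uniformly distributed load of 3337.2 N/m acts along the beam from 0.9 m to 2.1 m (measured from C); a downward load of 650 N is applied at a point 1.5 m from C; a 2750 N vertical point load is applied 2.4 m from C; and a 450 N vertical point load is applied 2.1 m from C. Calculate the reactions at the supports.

Resultant of the distributed load: 3337.2 × 1.2 = 4004.64 N at 1.5 m from C.
Moments about C: D_y·3.3 − (3337.2·1.2)·1.5 − 650·1.5 − 2750·2.4 − 450·2.1 = 0 → D_y = 14526.96/3.3 = 4402.11 ≈ 4402 N.
ΣF_y = 0: C_y + 4402.11 − 3337.2·1.2 − 650 − 2750 − 450 = 0 → C_y = 3453 N.
ΣF_x = 0: no horizontal applied forces, so C_x = 0.

C_x = 0, C_y = 3453 N, D_y = 4402 N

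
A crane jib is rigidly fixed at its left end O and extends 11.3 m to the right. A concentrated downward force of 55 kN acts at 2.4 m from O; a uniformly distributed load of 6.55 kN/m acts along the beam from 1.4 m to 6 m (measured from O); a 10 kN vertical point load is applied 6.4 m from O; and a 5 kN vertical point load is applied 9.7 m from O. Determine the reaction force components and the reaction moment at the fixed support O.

O_x = 0, O_y = 100.1 kN, M_O = 356.0 kN·m

Resultant of the distributed load: 6.55 × 4.6 = 30.13 kN at 3.7 m from O.
ΣF_x = 0: O_x = 0.
ΣF_y = 0: O_y − 55 − 6.55·4.6 − 10 − 5 = 0 → O_y = 100.1 kN.
ΣM about O: M_O − 55·2.4 − (6.55·4.6)·3.7 − 10·6.4 − 5·9.7 = 0 → M_O = 356.0 kN·m.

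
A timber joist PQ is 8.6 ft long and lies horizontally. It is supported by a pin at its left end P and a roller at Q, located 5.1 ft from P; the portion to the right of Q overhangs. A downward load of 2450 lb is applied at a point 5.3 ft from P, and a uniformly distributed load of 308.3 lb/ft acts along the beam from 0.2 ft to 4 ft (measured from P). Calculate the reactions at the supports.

P_x = 0, P_y = 593.1 lb, Q_y = 3028 lb

Resultant of the distributed load: 308.3 × 3.8 = 1171.54 lb at 2.1 ft from P.
Taking moments about P: Q_y·5.1 − 2450·5.3 − (308.3·3.8)·2.1 = 0 → Q_y = 15445.234/5.1 = 3028.48 ≈ 3028 lb.
ΣF_y = 0: P_y + 3028.48 − 2450 − 308.3·3.8 = 0 → P_y = 593.1 lb.
ΣF_x = 0: no horizontal applied forces, so P_x = 0.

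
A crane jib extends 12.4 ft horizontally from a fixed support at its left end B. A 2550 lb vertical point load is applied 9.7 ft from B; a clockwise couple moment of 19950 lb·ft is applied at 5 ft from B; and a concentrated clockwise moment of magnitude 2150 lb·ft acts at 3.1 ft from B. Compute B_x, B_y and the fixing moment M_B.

ΣF_x = 0: B_x = 0.
ΣF_y = 0: B_y − 2550 = 0 → B_y = 2550 lb.
ΣM about B: M_B − 2550·9.7 − 19950 − 2150 = 0 → M_B = 46840 lb·ft.

B_x = 0, B_y = 2550 lb, M_B = 46840 lb·ft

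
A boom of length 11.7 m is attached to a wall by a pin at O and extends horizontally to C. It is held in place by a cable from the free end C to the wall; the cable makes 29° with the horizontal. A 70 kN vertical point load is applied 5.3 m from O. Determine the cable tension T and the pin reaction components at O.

T = 65.41 kN, O_x = 57.21 kN, O_y = 38.29 kN

ΣM about O: T·sin29°·11.7 − 70·5.3 = 0 → T = 371/(11.7·0.48481) = 65.4058 ≈ 65.41 kN.
ΣF_x = 0: O_x − T·cos29° = 0 → O_x = 65.4058 × 0.87462 = 57.21 kN.
ΣF_y = 0: O_y + T·sin29° − 70 = 0 → O_y = 70 − 65.4058 × 0.48481 = 38.29 kN.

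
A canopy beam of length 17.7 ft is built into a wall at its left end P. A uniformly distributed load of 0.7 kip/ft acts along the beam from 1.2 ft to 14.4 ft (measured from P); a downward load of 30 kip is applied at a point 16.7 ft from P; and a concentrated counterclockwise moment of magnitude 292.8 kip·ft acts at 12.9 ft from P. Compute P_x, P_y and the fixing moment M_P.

Resultant of the distributed load: 0.7 × 13.2 = 9.24 kip at 7.8 ft from P.
ΣF_x = 0: P_x = 0.
ΣF_y = 0: P_y − 0.7·13.2 − 30 = 0 → P_y = 39.24 kip.
ΣM about P: M_P − (0.7·13.2)·7.8 − 30·16.7 + 292.8 = 0 → M_P = 280.3 kip·ft.

P_x = 0, P_y = 39.24 kip, M_P = 280.3 kip·ft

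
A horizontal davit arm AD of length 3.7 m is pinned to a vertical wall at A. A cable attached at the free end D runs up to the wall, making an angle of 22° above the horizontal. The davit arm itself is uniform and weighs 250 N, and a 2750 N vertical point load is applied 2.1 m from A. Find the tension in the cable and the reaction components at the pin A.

ΣM about A: T·sin22°·3.7 − 250·1.85 − 2750·2.1 = 0 → T = 6237.5/(3.7·0.374607) = 4500.21 ≈ 4500 N.
ΣF_x = 0: A_x − T·cos22° = 0 → A_x = 4500.21 × 0.927184 = 4173 N.
ΣF_y = 0: A_y + T·sin22° − 250 − 2750 = 0 → A_y = 3000 − 4500.21 × 0.374607 = 1314 N.

T = 4500 N, A_x = 4173 N, A_y = 1314 N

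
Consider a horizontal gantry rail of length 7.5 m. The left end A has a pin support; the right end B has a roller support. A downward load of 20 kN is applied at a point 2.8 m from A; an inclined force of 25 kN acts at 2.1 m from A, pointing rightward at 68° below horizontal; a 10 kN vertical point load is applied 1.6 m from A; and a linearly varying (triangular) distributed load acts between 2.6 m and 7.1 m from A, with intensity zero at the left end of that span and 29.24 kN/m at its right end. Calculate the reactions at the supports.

Resultant of the triangular load: ½ × 29.24 × 4.5 = 65.79 kN, acting at 5.6 m from A (one-third of the span from the peak).
ΣM about A: B_y·7.5 − 20·2.8 − 25·sin68°·2.1 − 10·1.6 − (½·29.24·4.5)·5.6 = 0 → B_y = 489.101/7.5 = 65.2135 ≈ 65.21 kN.
ΣF_y = 0: A_y + 65.2135 − 20 − 25·sin68° − 10 − ½·29.24·4.5 = 0 → A_y = 53.76 kN.
ΣF_x = 0: A_x + 25·cos68° = 0 → A_x = -9.365 kN.

A_x = -9.365 kN, A_y = 53.76 kN, B_y = 65.21 kN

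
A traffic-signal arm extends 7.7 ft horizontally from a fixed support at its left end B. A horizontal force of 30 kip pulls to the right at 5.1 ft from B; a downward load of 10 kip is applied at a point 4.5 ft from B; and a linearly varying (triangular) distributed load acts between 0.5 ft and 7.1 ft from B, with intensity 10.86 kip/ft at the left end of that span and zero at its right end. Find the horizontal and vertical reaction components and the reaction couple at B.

B_x = -30.00 kip, B_y = 45.84 kip, M_B = 141.8 kip·ft

Resultant of the triangular load: ½ × 10.86 × 6.6 = 35.838 kip, acting at 2.7 ft from B (one-third of the span from the peak).
ΣF_x = 0: B_x + 30 = 0 → B_x = -30.00 kip.
ΣF_y = 0: B_y − 10 − ½·10.86·6.6 = 0 → B_y = 45.84 kip.
ΣM about B: M_B − 10·4.5 − (½·10.86·6.6)·2.7 = 0 → M_B = 141.8 kip·ft.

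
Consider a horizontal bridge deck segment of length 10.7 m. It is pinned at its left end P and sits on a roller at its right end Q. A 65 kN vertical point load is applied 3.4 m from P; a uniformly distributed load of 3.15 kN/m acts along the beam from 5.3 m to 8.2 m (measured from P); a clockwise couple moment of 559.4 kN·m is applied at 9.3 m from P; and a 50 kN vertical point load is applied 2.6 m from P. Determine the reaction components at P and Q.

P_x = 0, P_y = 33.29 kN, Q_y = 90.85 kN

Resultant of the distributed load: 3.15 × 2.9 = 9.135 kN at 6.75 m from P.
Moments about P: Q_y·10.7 − 65·3.4 − (3.15·2.9)·6.75 − 559.4 − 50·2.6 = 0 → Q_y = 972.06125/10.7 = 90.8468 ≈ 90.85 kN.
ΣF_y = 0: P_y + 90.8468 − 65 − 3.15·2.9 − 50 = 0 → P_y = 33.29 kN.
ΣF_x = 0: no horizontal applied forces, so P_x = 0.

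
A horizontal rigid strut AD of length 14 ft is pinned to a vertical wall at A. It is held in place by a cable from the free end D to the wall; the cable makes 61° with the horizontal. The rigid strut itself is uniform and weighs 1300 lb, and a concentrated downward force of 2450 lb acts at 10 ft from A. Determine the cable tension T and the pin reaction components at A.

T = 2744 lb, A_x = 1330 lb, A_y = 1350 lb

ΣM about A: T·sin61°·14 − 1300·7 − 2450·10 = 0 → T = 33600/(14·0.87462) = 2744.05 ≈ 2744 lb.
ΣF_x = 0: A_x − T·cos61° = 0 → A_x = 2744.05 × 0.48481 = 1330 lb.
ΣF_y = 0: A_y + T·sin61° − 1300 − 2450 = 0 → A_y = 3750 − 2744.05 × 0.87462 = 1350 lb.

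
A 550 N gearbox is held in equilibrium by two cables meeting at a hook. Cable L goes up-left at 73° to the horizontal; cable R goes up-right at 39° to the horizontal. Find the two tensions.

T_L = 461.0 N, T_R = 173.4 N

ΣF_x = 0: −T_L·cos73° + T_R·cos39° = 0 → T_R = 0.376212·T_L.
ΣF_y = 0: T_L·sin73° + T_R·sin39° = 550.
Substitute: T_L·(0.956305 + 0.376212·0.62932) = 550 → T_L = 460.998 ≈ 461.0 N.
Then T_R = 0.376212 × 460.998 = 173.4 N.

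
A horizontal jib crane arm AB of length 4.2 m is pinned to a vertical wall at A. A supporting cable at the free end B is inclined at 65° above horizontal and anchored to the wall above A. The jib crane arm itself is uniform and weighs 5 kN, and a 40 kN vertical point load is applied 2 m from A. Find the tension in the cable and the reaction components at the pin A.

ΣM about A: T·sin65°·4.2 − 5·2.1 − 40·2 = 0 → T = 90.5/(4.2·0.906308) = 23.7752 ≈ 23.78 kN.
ΣF_x = 0: A_x − T·cos65° = 0 → A_x = 23.7752 × 0.422618 = 10.05 kN.
ΣF_y = 0: A_y + T·sin65° − 5 − 40 = 0 → A_y = 45 − 23.7752 × 0.906308 = 23.45 kN.

T = 23.78 kN, A_x = 10.05 kN, A_y = 23.45 kN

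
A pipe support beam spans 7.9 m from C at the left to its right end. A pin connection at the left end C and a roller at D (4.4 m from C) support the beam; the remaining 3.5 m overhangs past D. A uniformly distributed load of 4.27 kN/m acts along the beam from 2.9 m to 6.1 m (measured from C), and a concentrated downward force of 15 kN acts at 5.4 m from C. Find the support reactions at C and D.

Resultant of the distributed load: 4.27 × 3.2 = 13.664 kN at 4.5 m from C.
Moments about C: D_y·4.4 − (4.27·3.2)·4.5 − 15·5.4 = 0 → D_y = 142.488/4.4 = 32.3836 ≈ 32.38 kN.
ΣF_y = 0: C_y + 32.3836 − 4.27·3.2 − 15 = 0 → C_y = -3.720 kN.
ΣF_x = 0: no horizontal applied forces, so C_x = 0.

C_x = 0, C_y = -3.720 kN, D_y = 32.38 kN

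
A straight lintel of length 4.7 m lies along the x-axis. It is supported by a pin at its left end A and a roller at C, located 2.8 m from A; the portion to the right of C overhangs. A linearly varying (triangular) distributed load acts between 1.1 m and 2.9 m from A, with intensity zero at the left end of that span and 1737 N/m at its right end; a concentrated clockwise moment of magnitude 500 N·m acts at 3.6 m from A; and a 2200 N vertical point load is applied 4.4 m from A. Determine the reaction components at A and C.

A_x = 0, A_y = -1157 N, C_y = 4920 N

Resultant of the triangular load: ½ × 1737 × 1.8 = 1563.3 N, acting at 2.3 m from A (one-third of the span from the peak).
Taking moments about A: C_y·2.8 − (½·1737·1.8)·2.3 − 500 − 2200·4.4 = 0 → C_y = 13775.59/2.8 = 4919.85 ≈ 4920 N.
ΣF_y = 0: A_y + 4919.85 − ½·1737·1.8 − 2200 = 0 → A_y = -1157 N.
ΣF_x = 0: no horizontal applied forces, so A_x = 0.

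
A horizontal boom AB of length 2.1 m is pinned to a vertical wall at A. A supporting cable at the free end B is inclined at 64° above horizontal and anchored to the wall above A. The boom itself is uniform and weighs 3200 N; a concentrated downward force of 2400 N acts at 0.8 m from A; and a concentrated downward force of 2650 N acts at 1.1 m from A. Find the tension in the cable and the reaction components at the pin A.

T = 4342 N, A_x = 1903 N, A_y = 4348 N

ΣM about A: T·sin64°·2.1 − 3200·1.05 − 2400·0.8 − 2650·1.1 = 0 → T = 8195/(2.1·0.898794) = 4341.8 ≈ 4342 N.
ΣF_x = 0: A_x − T·cos64° = 0 → A_x = 4341.8 × 0.438371 = 1903 N.
ΣF_y = 0: A_y + T·sin64° − 3200 − 2400 − 2650 = 0 → A_y = 8250 − 4341.8 × 0.898794 = 4348 N.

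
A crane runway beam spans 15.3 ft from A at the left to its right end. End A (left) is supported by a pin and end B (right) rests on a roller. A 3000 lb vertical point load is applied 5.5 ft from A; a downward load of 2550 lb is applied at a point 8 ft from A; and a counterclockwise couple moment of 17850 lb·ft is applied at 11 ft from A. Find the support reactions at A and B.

Taking moments about A: B_y·15.3 − 3000·5.5 − 2550·8 + 17850 = 0 → B_y = 19050/15.3 = 1245.1 ≈ 1245 lb.
ΣF_y = 0: A_y + 1245.1 − 3000 − 2550 = 0 → A_y = 4305 lb.
ΣF_x = 0: no horizontal applied forces, so A_x = 0.

A_x = 0, A_y = 4305 lb, B_y = 1245 lb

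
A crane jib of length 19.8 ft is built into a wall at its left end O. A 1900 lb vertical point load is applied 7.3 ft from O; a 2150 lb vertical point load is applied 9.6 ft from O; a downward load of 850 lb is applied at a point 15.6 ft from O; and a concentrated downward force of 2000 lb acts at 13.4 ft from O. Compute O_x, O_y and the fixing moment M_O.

ΣF_x = 0: O_x = 0.
ΣF_y = 0: O_y − 1900 − 2150 − 850 − 2000 = 0 → O_y = 6900 lb.
ΣM about O: M_O − 1900·7.3 − 2150·9.6 − 850·15.6 − 2000·13.4 = 0 → M_O = 74570 lb·ft.

O_x = 0, O_y = 6900 lb, M_O = 74570 lb·ft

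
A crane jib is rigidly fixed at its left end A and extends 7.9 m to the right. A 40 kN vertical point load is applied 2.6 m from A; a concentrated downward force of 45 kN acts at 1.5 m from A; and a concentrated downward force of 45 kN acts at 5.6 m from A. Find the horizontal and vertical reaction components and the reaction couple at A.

ΣF_x = 0: A_x = 0.
ΣF_y = 0: A_y − 40 − 45 − 45 = 0 → A_y = 130.0 kN.
ΣM about A: M_A − 40·2.6 − 45·1.5 − 45·5.6 = 0 → M_A = 423.5 kN·m.

A_x = 0, A_y = 130.0 kN, M_A = 423.5 kN·m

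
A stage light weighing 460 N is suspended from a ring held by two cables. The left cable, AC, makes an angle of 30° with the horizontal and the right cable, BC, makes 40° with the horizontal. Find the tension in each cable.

ΣF_x = 0: −T_AC·cos30° + T_BC·cos40° = 0 → T_BC = 1.13052·T_AC.
ΣF_y = 0: T_AC·sin30° + T_BC·sin40° = 460.
Substitute: T_AC·(0.5 + 1.13052·0.642788) = 460 → T_AC = 374.994 ≈ 375.0 N.
Then T_BC = 1.13052 × 374.994 = 423.9 N.

T_AC = 375.0 N, T_BC = 423.9 N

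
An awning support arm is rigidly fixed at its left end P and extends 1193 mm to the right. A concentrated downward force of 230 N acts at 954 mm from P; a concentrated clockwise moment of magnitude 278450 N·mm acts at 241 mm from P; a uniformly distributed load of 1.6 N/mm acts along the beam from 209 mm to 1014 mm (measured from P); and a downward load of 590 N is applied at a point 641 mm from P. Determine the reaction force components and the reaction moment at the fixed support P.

Resultant of the distributed load: 1.6 × 805 = 1288 N at 611.5 mm from P.
ΣF_x = 0: P_x = 0.
ΣF_y = 0: P_y − 230 − 1.6·805 − 590 = 0 → P_y = 2108 N.
ΣM about P: M_P − 230·954 − 278450 − (1.6·805)·611.5 − 590·641 = 0 → M_P = 1664000 N·mm.

P_x = 0, P_y = 2108 N, M_P = 1664000 N·mm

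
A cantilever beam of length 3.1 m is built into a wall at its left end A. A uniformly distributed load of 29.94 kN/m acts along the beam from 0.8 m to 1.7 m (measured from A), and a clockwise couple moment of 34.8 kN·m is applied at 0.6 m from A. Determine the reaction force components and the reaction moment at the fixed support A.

Resultant of the distributed load: 29.94 × 0.9 = 26.946 kN at 1.25 m from A.
ΣF_x = 0: A_x = 0.
ΣF_y = 0: A_y − 29.94·0.9 = 0 → A_y = 26.95 kN.
ΣM about A: M_A − (29.94·0.9)·1.25 − 34.8 = 0 → M_A = 68.48 kN·m.

A_x = 0, A_y = 26.95 kN, M_A = 68.48 kN·m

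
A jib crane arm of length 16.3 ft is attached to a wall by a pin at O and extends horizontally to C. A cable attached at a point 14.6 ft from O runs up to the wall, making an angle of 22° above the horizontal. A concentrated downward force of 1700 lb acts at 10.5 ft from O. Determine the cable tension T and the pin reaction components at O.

T = 3264 lb, O_x = 3026 lb, O_y = 477.4 lb

ΣM about O: T·sin22°·14.6 − 1700·10.5 = 0 → T = 17850/(14.6·0.374607) = 3263.69 ≈ 3264 lb.
ΣF_x = 0: O_x − T·cos22° = 0 → O_x = 3263.69 × 0.927184 = 3026 lb.
ΣF_y = 0: O_y + T·sin22° − 1700 = 0 → O_y = 1700 − 3263.69 × 0.374607 = 477.4 lb.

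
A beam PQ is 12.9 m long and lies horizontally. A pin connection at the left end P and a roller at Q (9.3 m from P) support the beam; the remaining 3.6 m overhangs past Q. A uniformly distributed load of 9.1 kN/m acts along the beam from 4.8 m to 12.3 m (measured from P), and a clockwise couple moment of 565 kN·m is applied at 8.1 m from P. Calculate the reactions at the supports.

Resultant of the distributed load: 9.1 × 7.5 = 68.25 kN at 8.55 m from P.
ΣM about P: Q_y·9.3 − (9.1·7.5)·8.55 − 565 = 0 → Q_y = 1148.5375/9.3 = 123.499 ≈ 123.5 kN.
ΣF_y = 0: P_y + 123.499 − 9.1·7.5 = 0 → P_y = -55.25 kN.
ΣF_x = 0: no horizontal applied forces, so P_x = 0.

P_x = 0, P_y = -55.25 kN, Q_y = 123.5 kN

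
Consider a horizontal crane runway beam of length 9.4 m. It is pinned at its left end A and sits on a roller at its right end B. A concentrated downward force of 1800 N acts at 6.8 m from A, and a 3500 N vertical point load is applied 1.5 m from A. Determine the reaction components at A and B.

ΣM about A: B_y·9.4 − 1800·6.8 − 3500·1.5 = 0 → B_y = 17490/9.4 = 1860.64 ≈ 1861 N.
ΣF_y = 0: A_y + 1860.64 − 1800 − 3500 = 0 → A_y = 3439 N.
ΣF_x = 0: no horizontal applied forces, so A_x = 0.

A_x = 0, A_y = 3439 N, B_y = 1861 N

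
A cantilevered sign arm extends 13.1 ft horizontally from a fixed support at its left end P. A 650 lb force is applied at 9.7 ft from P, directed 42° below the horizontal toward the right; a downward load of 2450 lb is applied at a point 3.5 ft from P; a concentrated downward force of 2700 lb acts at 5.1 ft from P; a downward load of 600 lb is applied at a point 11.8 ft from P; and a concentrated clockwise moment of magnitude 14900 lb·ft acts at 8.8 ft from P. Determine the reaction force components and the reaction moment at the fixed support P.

P_x = -483.0 lb, P_y = 6185 lb, M_P = 48540 lb·ft

ΣF_x = 0: P_x + 650·cos42° = 0 → P_x = -483.0 lb.
ΣF_y = 0: P_y − 650·sin42° − 2450 − 2700 − 600 = 0 → P_y = 6185 lb.
ΣM about P: M_P − 650·sin42°·9.7 − 2450·3.5 − 2700·5.1 − 600·11.8 − 14900 = 0 → M_P = 48540 lb·ft.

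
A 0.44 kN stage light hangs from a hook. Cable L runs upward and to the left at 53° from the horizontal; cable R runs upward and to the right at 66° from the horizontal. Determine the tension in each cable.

ΣF_x = 0: −T_L·cos53° + T_R·cos66° = 0 → T_R = 1.47962·T_L.
ΣF_y = 0: T_L·sin53° + T_R·sin66° = 0.44.
Substitute: T_L·(0.798636 + 1.47962·0.913545) = 0.44 → T_L = 0.204619 ≈ 0.2046 kN.
Then T_R = 1.47962 × 0.204619 = 0.3028 kN.

T_L = 0.2046 kN, T_R = 0.3028 kN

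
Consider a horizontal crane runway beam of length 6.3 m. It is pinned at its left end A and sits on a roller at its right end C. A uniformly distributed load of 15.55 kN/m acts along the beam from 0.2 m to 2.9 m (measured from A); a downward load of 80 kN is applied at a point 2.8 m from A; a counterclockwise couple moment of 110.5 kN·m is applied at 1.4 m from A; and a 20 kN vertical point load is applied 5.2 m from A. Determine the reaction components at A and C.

A_x = 0, A_y = 97.13 kN, C_y = 44.85 kN

Resultant of the distributed load: 15.55 × 2.7 = 41.985 kN at 1.55 m from A.
ΣM about A: C_y·6.3 − (15.55·2.7)·1.55 − 80·2.8 + 110.5 − 20·5.2 = 0 → C_y = 282.57675/6.3 = 44.8535 ≈ 44.85 kN.
ΣF_y = 0: A_y + 44.8535 − 15.55·2.7 − 80 − 20 = 0 → A_y = 97.13 kN.
ΣF_x = 0: no horizontal applied forces, so A_x = 0.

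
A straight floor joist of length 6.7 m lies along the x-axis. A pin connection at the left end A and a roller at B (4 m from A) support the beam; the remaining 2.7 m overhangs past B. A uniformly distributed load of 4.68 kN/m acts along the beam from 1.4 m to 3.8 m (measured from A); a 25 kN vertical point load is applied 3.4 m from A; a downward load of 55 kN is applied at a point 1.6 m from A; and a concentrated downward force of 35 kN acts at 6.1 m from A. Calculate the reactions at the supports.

Resultant of the distributed load: 4.68 × 2.4 = 11.232 kN at 2.6 m from A.
ΣM about A: B_y·4 − (4.68·2.4)·2.6 − 25·3.4 − 55·1.6 − 35·6.1 = 0 → B_y = 415.7032/4 = 103.926 ≈ 103.9 kN.
ΣF_y = 0: A_y + 103.926 − 4.68·2.4 − 25 − 55 − 35 = 0 → A_y = 22.31 kN.
ΣF_x = 0: no horizontal applied forces, so A_x = 0.

A_x = 0, A_y = 22.31 kN, B_y = 103.9 kN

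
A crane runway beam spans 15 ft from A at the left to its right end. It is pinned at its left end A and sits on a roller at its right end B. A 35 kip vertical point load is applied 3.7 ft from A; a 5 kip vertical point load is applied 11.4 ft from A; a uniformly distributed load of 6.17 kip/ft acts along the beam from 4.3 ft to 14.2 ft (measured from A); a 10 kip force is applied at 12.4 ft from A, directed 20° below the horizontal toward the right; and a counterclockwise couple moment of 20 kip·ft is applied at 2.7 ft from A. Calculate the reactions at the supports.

A_x = -9.397 kip, A_y = 52.91 kip, B_y = 51.60 kip

Resultant of the distributed load: 6.17 × 9.9 = 61.083 kip at 9.25 ft from A.
Moments about A: B_y·15 − 35·3.7 − 5·11.4 − (6.17·9.9)·9.25 − 10·sin20°·12.4 + 20 = 0 → B_y = 773.928/15 = 51.5952 ≈ 51.60 kip.
ΣF_y = 0: A_y + 51.5952 − 35 − 5 − 6.17·9.9 − 10·sin20° = 0 → A_y = 52.91 kip.
ΣF_x = 0: A_x + 10·cos20° = 0 → A_x = -9.397 kip.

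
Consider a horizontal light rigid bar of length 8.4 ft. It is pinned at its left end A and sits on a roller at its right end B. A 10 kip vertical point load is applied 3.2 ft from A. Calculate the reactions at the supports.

A_x = 0, A_y = 6.190 kip, B_y = 3.810 kip

Moments about A: B_y·8.4 − 10·3.2 = 0 → B_y = 32/8.4 = 3.80952 ≈ 3.810 kip.
ΣF_y = 0: A_y + 3.80952 − 10 = 0 → A_y = 6.190 kip.
ΣF_x = 0: no horizontal applied forces, so A_x = 0.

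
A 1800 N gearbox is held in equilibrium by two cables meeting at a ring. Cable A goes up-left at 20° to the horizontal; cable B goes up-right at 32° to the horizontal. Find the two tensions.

T_A = 1937 N, T_B = 2146 N

ΣF_x = 0: −T_A·cos20° + T_B·cos32° = 0 → T_B = 1.10807·T_A.
ΣF_y = 0: T_A·sin20° + T_B·sin32° = 1800.
Substitute: T_A·(0.34202 + 1.10807·0.529919) = 1800 → T_A = 1937.13 ≈ 1937 N.
Then T_B = 1.10807 × 1937.13 = 2146 N.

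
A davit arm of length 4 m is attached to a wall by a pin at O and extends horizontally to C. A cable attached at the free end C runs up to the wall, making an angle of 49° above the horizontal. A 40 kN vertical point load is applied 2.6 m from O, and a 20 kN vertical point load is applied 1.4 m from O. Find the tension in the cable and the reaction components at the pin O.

T = 43.73 kN, O_x = 28.69 kN, O_y = 27.00 kN

ΣM about O: T·sin49°·4 − 40·2.6 − 20·1.4 = 0 → T = 132/(4·0.75471) = 43.7254 ≈ 43.73 kN.
ΣF_x = 0: O_x − T·cos49° = 0 → O_x = 43.7254 × 0.656059 = 28.69 kN.
ΣF_y = 0: O_y + T·sin49° − 40 − 20 = 0 → O_y = 60 − 43.7254 × 0.75471 = 27.00 kN.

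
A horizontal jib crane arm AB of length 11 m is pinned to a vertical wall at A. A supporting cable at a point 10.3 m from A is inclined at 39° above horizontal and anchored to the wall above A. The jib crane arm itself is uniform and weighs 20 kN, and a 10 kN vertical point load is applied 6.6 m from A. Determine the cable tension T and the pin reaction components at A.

ΣM about A: T·sin39°·10.3 − 20·5.5 − 10·6.6 = 0 → T = 176/(10.3·0.62932) = 27.1521 ≈ 27.15 kN.
ΣF_x = 0: A_x − T·cos39° = 0 → A_x = 27.1521 × 0.777146 = 21.10 kN.
ΣF_y = 0: A_y + T·sin39° − 20 − 10 = 0 → A_y = 30 − 27.1521 × 0.62932 = 12.91 kN.

T = 27.15 kN, A_x = 21.10 kN, A_y = 12.91 kN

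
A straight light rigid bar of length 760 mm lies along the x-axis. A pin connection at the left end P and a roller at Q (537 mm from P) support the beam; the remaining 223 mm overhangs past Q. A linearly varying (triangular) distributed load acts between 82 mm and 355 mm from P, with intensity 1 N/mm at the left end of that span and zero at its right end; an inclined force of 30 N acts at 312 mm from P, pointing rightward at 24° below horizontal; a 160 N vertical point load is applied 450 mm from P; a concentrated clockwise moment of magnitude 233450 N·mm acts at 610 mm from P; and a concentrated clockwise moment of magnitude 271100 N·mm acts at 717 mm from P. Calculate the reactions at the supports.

P_x = -27.41 N, P_y = -816.0 N, Q_y = 1125 N

Resultant of the triangular load: ½ × 1 × 273 = 136.5 N, acting at 173 mm from P (one-third of the span from the peak).
Moments about P: Q_y·537 − (½·1·273)·173 − 30·sin24°·312 − 160·450 − 233450 − 271100 = 0 → Q_y = 603972/537 = 1124.72 ≈ 1125 N.
ΣF_y = 0: P_y + 1124.72 − ½·1·273 − 30·sin24° − 160 = 0 → P_y = -816.0 N.
ΣF_x = 0: P_x + 30·cos24° = 0 → P_x = -27.41 N.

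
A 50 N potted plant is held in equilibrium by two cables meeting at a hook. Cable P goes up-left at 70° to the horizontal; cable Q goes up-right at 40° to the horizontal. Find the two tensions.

ΣF_x = 0: −T_P·cos70° + T_Q·cos40° = 0 → T_Q = 0.446476·T_P.
ΣF_y = 0: T_P·sin70° + T_Q·sin40° = 50.
Substitute: T_P·(0.939693 + 0.446476·0.642788) = 50 → T_P = 40.7603 ≈ 40.76 N.
Then T_Q = 0.446476 × 40.7603 = 18.20 N.

T_P = 40.76 N, T_Q = 18.20 N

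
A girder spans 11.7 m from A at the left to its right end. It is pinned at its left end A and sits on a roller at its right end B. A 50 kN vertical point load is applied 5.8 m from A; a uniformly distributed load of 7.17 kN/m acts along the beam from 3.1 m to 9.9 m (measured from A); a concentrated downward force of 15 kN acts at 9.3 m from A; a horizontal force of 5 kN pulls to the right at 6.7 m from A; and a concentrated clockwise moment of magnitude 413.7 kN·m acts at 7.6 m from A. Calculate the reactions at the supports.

A_x = -5.000 kN, A_y = 14.60 kN, B_y = 99.16 kN

Resultant of the distributed load: 7.17 × 6.8 = 48.756 kN at 6.5 m from A.
Taking moments about A: B_y·11.7 − 50·5.8 − (7.17·6.8)·6.5 − 15·9.3 − 413.7 = 0 → B_y = 1160.114/11.7 = 99.155 ≈ 99.16 kN.
ΣF_y = 0: A_y + 99.155 − 50 − 7.17·6.8 − 15 = 0 → A_y = 14.60 kN.
ΣF_x = 0: A_x + 5 = 0 → A_x = -5.000 kN.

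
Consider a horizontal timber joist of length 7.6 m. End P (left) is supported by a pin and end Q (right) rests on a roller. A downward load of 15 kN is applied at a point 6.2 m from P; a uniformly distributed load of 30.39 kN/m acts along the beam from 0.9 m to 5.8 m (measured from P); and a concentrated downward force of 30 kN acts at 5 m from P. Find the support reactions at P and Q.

Resultant of the distributed load: 30.39 × 4.9 = 148.911 kN at 3.35 m from P.
ΣM about P: Q_y·7.6 − 15·6.2 − (30.39·4.9)·3.35 − 30·5 = 0 → Q_y = 741.85185/7.6 = 97.6121 ≈ 97.61 kN.
ΣF_y = 0: P_y + 97.6121 − 15 − 30.39·4.9 − 30 = 0 → P_y = 96.30 kN.
ΣF_x = 0: no horizontal applied forces, so P_x = 0.

P_x = 0, P_y = 96.30 kN, Q_y = 97.61 kN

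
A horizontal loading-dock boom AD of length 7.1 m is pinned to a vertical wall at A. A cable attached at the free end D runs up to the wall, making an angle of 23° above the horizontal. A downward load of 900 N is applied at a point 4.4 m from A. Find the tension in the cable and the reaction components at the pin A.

T = 1427 N, A_x = 1314 N, A_y = 342.3 N

ΣM about A: T·sin23°·7.1 − 900·4.4 = 0 → T = 3960/(7.1·0.390731) = 1427.44 ≈ 1427 N.
ΣF_x = 0: A_x − T·cos23° = 0 → A_x = 1427.44 × 0.920505 = 1314 N.
ΣF_y = 0: A_y + T·sin23° − 900 = 0 → A_y = 900 − 1427.44 × 0.390731 = 342.3 N.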